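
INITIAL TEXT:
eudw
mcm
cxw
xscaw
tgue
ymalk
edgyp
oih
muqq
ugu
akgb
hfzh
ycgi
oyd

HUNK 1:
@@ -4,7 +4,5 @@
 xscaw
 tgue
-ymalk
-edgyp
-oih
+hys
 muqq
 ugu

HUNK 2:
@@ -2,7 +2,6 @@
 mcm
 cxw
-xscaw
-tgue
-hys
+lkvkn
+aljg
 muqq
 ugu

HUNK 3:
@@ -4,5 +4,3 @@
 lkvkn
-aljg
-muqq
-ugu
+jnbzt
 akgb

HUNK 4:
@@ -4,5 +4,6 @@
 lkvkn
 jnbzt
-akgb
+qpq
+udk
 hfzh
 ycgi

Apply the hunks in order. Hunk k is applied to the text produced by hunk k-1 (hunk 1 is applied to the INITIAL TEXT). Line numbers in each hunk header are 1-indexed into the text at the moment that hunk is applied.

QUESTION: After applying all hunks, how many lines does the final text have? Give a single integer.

Answer: 10

Derivation:
Hunk 1: at line 4 remove [ymalk,edgyp,oih] add [hys] -> 12 lines: eudw mcm cxw xscaw tgue hys muqq ugu akgb hfzh ycgi oyd
Hunk 2: at line 2 remove [xscaw,tgue,hys] add [lkvkn,aljg] -> 11 lines: eudw mcm cxw lkvkn aljg muqq ugu akgb hfzh ycgi oyd
Hunk 3: at line 4 remove [aljg,muqq,ugu] add [jnbzt] -> 9 lines: eudw mcm cxw lkvkn jnbzt akgb hfzh ycgi oyd
Hunk 4: at line 4 remove [akgb] add [qpq,udk] -> 10 lines: eudw mcm cxw lkvkn jnbzt qpq udk hfzh ycgi oyd
Final line count: 10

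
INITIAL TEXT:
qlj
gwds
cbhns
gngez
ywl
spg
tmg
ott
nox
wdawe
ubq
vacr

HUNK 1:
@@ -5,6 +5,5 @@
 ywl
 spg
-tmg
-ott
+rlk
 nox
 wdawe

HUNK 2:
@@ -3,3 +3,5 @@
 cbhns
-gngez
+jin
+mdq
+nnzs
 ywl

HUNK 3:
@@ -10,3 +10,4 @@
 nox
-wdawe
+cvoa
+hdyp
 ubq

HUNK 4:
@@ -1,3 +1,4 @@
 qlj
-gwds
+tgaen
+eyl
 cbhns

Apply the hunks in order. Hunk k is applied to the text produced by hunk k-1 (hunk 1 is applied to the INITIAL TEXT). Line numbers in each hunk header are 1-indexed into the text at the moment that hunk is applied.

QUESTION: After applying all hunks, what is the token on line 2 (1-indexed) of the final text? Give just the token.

Answer: tgaen

Derivation:
Hunk 1: at line 5 remove [tmg,ott] add [rlk] -> 11 lines: qlj gwds cbhns gngez ywl spg rlk nox wdawe ubq vacr
Hunk 2: at line 3 remove [gngez] add [jin,mdq,nnzs] -> 13 lines: qlj gwds cbhns jin mdq nnzs ywl spg rlk nox wdawe ubq vacr
Hunk 3: at line 10 remove [wdawe] add [cvoa,hdyp] -> 14 lines: qlj gwds cbhns jin mdq nnzs ywl spg rlk nox cvoa hdyp ubq vacr
Hunk 4: at line 1 remove [gwds] add [tgaen,eyl] -> 15 lines: qlj tgaen eyl cbhns jin mdq nnzs ywl spg rlk nox cvoa hdyp ubq vacr
Final line 2: tgaen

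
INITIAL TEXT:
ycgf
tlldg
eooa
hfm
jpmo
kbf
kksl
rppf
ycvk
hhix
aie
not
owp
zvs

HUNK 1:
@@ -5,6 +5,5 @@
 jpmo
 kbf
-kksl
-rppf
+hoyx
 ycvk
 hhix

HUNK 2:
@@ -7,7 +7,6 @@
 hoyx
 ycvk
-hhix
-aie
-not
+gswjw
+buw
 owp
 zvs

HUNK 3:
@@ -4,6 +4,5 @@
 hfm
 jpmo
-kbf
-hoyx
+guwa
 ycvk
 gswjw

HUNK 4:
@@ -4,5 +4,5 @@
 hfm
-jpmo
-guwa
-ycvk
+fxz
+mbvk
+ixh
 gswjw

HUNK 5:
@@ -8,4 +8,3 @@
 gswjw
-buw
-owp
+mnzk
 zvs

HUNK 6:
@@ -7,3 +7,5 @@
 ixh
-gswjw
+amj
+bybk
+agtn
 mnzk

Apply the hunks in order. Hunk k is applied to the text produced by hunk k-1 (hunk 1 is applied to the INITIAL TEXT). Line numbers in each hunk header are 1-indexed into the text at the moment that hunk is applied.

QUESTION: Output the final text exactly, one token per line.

Hunk 1: at line 5 remove [kksl,rppf] add [hoyx] -> 13 lines: ycgf tlldg eooa hfm jpmo kbf hoyx ycvk hhix aie not owp zvs
Hunk 2: at line 7 remove [hhix,aie,not] add [gswjw,buw] -> 12 lines: ycgf tlldg eooa hfm jpmo kbf hoyx ycvk gswjw buw owp zvs
Hunk 3: at line 4 remove [kbf,hoyx] add [guwa] -> 11 lines: ycgf tlldg eooa hfm jpmo guwa ycvk gswjw buw owp zvs
Hunk 4: at line 4 remove [jpmo,guwa,ycvk] add [fxz,mbvk,ixh] -> 11 lines: ycgf tlldg eooa hfm fxz mbvk ixh gswjw buw owp zvs
Hunk 5: at line 8 remove [buw,owp] add [mnzk] -> 10 lines: ycgf tlldg eooa hfm fxz mbvk ixh gswjw mnzk zvs
Hunk 6: at line 7 remove [gswjw] add [amj,bybk,agtn] -> 12 lines: ycgf tlldg eooa hfm fxz mbvk ixh amj bybk agtn mnzk zvs

Answer: ycgf
tlldg
eooa
hfm
fxz
mbvk
ixh
amj
bybk
agtn
mnzk
zvs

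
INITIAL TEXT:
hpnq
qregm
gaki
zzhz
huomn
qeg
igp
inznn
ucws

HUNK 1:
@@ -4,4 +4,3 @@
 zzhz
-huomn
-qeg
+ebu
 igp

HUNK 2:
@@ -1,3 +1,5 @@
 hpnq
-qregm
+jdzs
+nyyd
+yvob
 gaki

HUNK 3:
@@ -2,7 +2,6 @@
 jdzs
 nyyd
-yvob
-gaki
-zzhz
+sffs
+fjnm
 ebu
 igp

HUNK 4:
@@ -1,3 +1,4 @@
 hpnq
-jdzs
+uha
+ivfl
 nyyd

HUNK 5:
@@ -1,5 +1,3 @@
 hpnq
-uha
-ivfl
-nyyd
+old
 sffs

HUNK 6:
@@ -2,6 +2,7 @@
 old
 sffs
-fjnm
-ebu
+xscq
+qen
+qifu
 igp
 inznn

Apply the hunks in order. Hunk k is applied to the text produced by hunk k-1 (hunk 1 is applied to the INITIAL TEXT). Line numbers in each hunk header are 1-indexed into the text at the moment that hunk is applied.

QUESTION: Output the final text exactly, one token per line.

Answer: hpnq
old
sffs
xscq
qen
qifu
igp
inznn
ucws

Derivation:
Hunk 1: at line 4 remove [huomn,qeg] add [ebu] -> 8 lines: hpnq qregm gaki zzhz ebu igp inznn ucws
Hunk 2: at line 1 remove [qregm] add [jdzs,nyyd,yvob] -> 10 lines: hpnq jdzs nyyd yvob gaki zzhz ebu igp inznn ucws
Hunk 3: at line 2 remove [yvob,gaki,zzhz] add [sffs,fjnm] -> 9 lines: hpnq jdzs nyyd sffs fjnm ebu igp inznn ucws
Hunk 4: at line 1 remove [jdzs] add [uha,ivfl] -> 10 lines: hpnq uha ivfl nyyd sffs fjnm ebu igp inznn ucws
Hunk 5: at line 1 remove [uha,ivfl,nyyd] add [old] -> 8 lines: hpnq old sffs fjnm ebu igp inznn ucws
Hunk 6: at line 2 remove [fjnm,ebu] add [xscq,qen,qifu] -> 9 lines: hpnq old sffs xscq qen qifu igp inznn ucws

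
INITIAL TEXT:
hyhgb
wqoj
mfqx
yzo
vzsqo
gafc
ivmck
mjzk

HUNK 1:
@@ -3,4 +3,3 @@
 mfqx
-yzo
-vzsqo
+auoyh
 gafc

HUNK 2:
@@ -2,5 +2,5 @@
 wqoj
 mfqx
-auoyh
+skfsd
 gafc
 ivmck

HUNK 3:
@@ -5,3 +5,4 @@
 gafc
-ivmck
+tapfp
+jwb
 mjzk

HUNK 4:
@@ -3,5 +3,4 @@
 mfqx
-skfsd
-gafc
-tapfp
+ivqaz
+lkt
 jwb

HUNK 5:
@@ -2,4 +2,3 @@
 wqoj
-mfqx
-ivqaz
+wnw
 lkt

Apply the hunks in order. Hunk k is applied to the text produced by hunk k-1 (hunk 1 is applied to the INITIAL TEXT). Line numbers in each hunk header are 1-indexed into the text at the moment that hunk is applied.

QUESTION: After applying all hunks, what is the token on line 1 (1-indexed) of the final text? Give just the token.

Answer: hyhgb

Derivation:
Hunk 1: at line 3 remove [yzo,vzsqo] add [auoyh] -> 7 lines: hyhgb wqoj mfqx auoyh gafc ivmck mjzk
Hunk 2: at line 2 remove [auoyh] add [skfsd] -> 7 lines: hyhgb wqoj mfqx skfsd gafc ivmck mjzk
Hunk 3: at line 5 remove [ivmck] add [tapfp,jwb] -> 8 lines: hyhgb wqoj mfqx skfsd gafc tapfp jwb mjzk
Hunk 4: at line 3 remove [skfsd,gafc,tapfp] add [ivqaz,lkt] -> 7 lines: hyhgb wqoj mfqx ivqaz lkt jwb mjzk
Hunk 5: at line 2 remove [mfqx,ivqaz] add [wnw] -> 6 lines: hyhgb wqoj wnw lkt jwb mjzk
Final line 1: hyhgb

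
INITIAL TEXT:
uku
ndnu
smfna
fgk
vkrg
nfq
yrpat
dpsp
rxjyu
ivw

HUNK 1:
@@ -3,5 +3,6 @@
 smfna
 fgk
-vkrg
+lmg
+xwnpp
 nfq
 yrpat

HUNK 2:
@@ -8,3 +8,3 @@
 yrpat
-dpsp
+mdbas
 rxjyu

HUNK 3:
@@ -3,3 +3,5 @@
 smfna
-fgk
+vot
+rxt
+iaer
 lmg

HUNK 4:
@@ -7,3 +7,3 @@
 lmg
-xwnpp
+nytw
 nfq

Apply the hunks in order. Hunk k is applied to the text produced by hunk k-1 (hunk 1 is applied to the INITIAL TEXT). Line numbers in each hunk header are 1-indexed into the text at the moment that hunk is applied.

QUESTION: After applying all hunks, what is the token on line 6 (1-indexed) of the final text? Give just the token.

Hunk 1: at line 3 remove [vkrg] add [lmg,xwnpp] -> 11 lines: uku ndnu smfna fgk lmg xwnpp nfq yrpat dpsp rxjyu ivw
Hunk 2: at line 8 remove [dpsp] add [mdbas] -> 11 lines: uku ndnu smfna fgk lmg xwnpp nfq yrpat mdbas rxjyu ivw
Hunk 3: at line 3 remove [fgk] add [vot,rxt,iaer] -> 13 lines: uku ndnu smfna vot rxt iaer lmg xwnpp nfq yrpat mdbas rxjyu ivw
Hunk 4: at line 7 remove [xwnpp] add [nytw] -> 13 lines: uku ndnu smfna vot rxt iaer lmg nytw nfq yrpat mdbas rxjyu ivw
Final line 6: iaer

Answer: iaer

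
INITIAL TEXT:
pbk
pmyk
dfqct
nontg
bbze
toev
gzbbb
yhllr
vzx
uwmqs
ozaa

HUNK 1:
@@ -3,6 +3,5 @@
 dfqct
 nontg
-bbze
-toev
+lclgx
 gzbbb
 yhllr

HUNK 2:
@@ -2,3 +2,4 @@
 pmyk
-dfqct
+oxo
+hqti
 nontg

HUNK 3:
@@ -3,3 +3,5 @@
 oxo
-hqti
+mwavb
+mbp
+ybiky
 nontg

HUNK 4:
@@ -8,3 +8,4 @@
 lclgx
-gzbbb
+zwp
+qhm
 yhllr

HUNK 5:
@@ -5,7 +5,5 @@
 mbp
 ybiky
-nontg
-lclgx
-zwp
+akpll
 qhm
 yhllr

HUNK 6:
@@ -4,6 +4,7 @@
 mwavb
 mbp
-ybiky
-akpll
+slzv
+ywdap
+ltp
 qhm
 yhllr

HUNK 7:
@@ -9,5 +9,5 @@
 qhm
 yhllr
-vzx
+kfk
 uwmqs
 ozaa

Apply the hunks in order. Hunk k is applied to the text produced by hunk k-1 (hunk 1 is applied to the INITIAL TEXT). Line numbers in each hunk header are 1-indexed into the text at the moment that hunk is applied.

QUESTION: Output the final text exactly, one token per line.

Hunk 1: at line 3 remove [bbze,toev] add [lclgx] -> 10 lines: pbk pmyk dfqct nontg lclgx gzbbb yhllr vzx uwmqs ozaa
Hunk 2: at line 2 remove [dfqct] add [oxo,hqti] -> 11 lines: pbk pmyk oxo hqti nontg lclgx gzbbb yhllr vzx uwmqs ozaa
Hunk 3: at line 3 remove [hqti] add [mwavb,mbp,ybiky] -> 13 lines: pbk pmyk oxo mwavb mbp ybiky nontg lclgx gzbbb yhllr vzx uwmqs ozaa
Hunk 4: at line 8 remove [gzbbb] add [zwp,qhm] -> 14 lines: pbk pmyk oxo mwavb mbp ybiky nontg lclgx zwp qhm yhllr vzx uwmqs ozaa
Hunk 5: at line 5 remove [nontg,lclgx,zwp] add [akpll] -> 12 lines: pbk pmyk oxo mwavb mbp ybiky akpll qhm yhllr vzx uwmqs ozaa
Hunk 6: at line 4 remove [ybiky,akpll] add [slzv,ywdap,ltp] -> 13 lines: pbk pmyk oxo mwavb mbp slzv ywdap ltp qhm yhllr vzx uwmqs ozaa
Hunk 7: at line 9 remove [vzx] add [kfk] -> 13 lines: pbk pmyk oxo mwavb mbp slzv ywdap ltp qhm yhllr kfk uwmqs ozaa

Answer: pbk
pmyk
oxo
mwavb
mbp
slzv
ywdap
ltp
qhm
yhllr
kfk
uwmqs
ozaa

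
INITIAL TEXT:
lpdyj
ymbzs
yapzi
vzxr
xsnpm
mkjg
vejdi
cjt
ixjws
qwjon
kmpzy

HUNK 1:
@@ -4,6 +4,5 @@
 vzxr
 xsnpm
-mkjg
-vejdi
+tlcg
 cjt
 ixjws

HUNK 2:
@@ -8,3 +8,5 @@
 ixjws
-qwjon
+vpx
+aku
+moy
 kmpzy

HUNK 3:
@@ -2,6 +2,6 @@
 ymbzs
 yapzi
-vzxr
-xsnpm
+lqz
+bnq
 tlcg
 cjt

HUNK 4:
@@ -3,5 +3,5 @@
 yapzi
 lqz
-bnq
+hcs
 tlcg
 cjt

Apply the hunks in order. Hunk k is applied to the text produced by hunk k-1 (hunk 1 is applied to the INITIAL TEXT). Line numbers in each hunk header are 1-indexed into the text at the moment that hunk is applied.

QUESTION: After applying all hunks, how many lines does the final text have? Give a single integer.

Answer: 12

Derivation:
Hunk 1: at line 4 remove [mkjg,vejdi] add [tlcg] -> 10 lines: lpdyj ymbzs yapzi vzxr xsnpm tlcg cjt ixjws qwjon kmpzy
Hunk 2: at line 8 remove [qwjon] add [vpx,aku,moy] -> 12 lines: lpdyj ymbzs yapzi vzxr xsnpm tlcg cjt ixjws vpx aku moy kmpzy
Hunk 3: at line 2 remove [vzxr,xsnpm] add [lqz,bnq] -> 12 lines: lpdyj ymbzs yapzi lqz bnq tlcg cjt ixjws vpx aku moy kmpzy
Hunk 4: at line 3 remove [bnq] add [hcs] -> 12 lines: lpdyj ymbzs yapzi lqz hcs tlcg cjt ixjws vpx aku moy kmpzy
Final line count: 12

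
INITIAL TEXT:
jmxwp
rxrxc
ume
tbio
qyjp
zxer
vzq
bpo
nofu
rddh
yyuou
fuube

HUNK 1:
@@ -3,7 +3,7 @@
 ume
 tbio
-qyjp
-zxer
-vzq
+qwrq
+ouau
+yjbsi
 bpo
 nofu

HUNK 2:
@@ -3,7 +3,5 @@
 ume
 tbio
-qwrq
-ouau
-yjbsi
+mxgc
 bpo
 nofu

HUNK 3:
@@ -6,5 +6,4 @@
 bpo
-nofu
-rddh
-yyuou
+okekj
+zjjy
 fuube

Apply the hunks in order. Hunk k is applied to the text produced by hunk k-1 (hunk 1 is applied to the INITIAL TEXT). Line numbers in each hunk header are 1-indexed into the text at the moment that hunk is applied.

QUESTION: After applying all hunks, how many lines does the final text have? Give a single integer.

Hunk 1: at line 3 remove [qyjp,zxer,vzq] add [qwrq,ouau,yjbsi] -> 12 lines: jmxwp rxrxc ume tbio qwrq ouau yjbsi bpo nofu rddh yyuou fuube
Hunk 2: at line 3 remove [qwrq,ouau,yjbsi] add [mxgc] -> 10 lines: jmxwp rxrxc ume tbio mxgc bpo nofu rddh yyuou fuube
Hunk 3: at line 6 remove [nofu,rddh,yyuou] add [okekj,zjjy] -> 9 lines: jmxwp rxrxc ume tbio mxgc bpo okekj zjjy fuube
Final line count: 9

Answer: 9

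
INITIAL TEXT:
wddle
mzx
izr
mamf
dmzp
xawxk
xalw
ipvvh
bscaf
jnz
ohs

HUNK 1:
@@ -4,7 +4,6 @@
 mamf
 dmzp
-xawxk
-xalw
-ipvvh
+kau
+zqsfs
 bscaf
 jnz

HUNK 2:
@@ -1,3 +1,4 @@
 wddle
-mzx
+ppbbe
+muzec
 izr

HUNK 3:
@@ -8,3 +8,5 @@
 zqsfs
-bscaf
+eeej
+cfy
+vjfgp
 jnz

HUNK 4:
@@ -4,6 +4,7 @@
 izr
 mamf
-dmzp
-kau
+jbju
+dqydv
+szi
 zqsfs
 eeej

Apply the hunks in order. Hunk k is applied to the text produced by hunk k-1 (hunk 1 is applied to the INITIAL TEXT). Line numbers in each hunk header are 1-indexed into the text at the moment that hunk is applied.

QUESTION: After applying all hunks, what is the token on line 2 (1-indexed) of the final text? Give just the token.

Hunk 1: at line 4 remove [xawxk,xalw,ipvvh] add [kau,zqsfs] -> 10 lines: wddle mzx izr mamf dmzp kau zqsfs bscaf jnz ohs
Hunk 2: at line 1 remove [mzx] add [ppbbe,muzec] -> 11 lines: wddle ppbbe muzec izr mamf dmzp kau zqsfs bscaf jnz ohs
Hunk 3: at line 8 remove [bscaf] add [eeej,cfy,vjfgp] -> 13 lines: wddle ppbbe muzec izr mamf dmzp kau zqsfs eeej cfy vjfgp jnz ohs
Hunk 4: at line 4 remove [dmzp,kau] add [jbju,dqydv,szi] -> 14 lines: wddle ppbbe muzec izr mamf jbju dqydv szi zqsfs eeej cfy vjfgp jnz ohs
Final line 2: ppbbe

Answer: ppbbe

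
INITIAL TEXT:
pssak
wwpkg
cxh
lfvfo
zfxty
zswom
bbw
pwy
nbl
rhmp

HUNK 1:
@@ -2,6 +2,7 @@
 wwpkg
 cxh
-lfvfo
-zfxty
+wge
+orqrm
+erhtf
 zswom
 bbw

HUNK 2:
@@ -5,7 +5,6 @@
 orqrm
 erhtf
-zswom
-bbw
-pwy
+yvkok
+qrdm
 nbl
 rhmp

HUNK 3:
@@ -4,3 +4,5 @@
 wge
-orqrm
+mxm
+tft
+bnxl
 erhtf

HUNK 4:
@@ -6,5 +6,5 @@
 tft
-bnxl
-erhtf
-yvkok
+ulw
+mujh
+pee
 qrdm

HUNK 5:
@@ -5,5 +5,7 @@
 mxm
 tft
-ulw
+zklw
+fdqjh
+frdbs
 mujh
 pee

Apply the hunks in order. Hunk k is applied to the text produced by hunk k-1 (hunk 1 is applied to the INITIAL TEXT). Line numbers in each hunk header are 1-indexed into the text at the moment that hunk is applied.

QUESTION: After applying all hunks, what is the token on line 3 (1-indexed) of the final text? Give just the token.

Answer: cxh

Derivation:
Hunk 1: at line 2 remove [lfvfo,zfxty] add [wge,orqrm,erhtf] -> 11 lines: pssak wwpkg cxh wge orqrm erhtf zswom bbw pwy nbl rhmp
Hunk 2: at line 5 remove [zswom,bbw,pwy] add [yvkok,qrdm] -> 10 lines: pssak wwpkg cxh wge orqrm erhtf yvkok qrdm nbl rhmp
Hunk 3: at line 4 remove [orqrm] add [mxm,tft,bnxl] -> 12 lines: pssak wwpkg cxh wge mxm tft bnxl erhtf yvkok qrdm nbl rhmp
Hunk 4: at line 6 remove [bnxl,erhtf,yvkok] add [ulw,mujh,pee] -> 12 lines: pssak wwpkg cxh wge mxm tft ulw mujh pee qrdm nbl rhmp
Hunk 5: at line 5 remove [ulw] add [zklw,fdqjh,frdbs] -> 14 lines: pssak wwpkg cxh wge mxm tft zklw fdqjh frdbs mujh pee qrdm nbl rhmp
Final line 3: cxh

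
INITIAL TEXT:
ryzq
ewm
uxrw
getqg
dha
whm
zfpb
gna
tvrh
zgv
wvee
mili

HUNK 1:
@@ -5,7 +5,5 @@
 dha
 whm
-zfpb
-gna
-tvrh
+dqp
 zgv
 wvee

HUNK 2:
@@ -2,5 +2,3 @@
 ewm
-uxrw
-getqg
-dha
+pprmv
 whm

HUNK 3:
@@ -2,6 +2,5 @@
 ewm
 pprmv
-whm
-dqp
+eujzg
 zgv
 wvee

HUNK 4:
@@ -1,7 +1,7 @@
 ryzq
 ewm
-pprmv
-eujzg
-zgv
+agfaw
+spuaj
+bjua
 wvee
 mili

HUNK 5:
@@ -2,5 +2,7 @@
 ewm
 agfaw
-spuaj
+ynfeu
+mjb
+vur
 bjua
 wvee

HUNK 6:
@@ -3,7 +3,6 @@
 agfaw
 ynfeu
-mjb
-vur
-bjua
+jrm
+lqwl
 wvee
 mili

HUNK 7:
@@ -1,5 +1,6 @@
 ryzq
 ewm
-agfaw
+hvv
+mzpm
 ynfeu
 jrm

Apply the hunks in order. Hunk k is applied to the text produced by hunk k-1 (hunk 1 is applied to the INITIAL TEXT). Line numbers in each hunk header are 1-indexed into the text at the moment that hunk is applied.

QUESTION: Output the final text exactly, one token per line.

Hunk 1: at line 5 remove [zfpb,gna,tvrh] add [dqp] -> 10 lines: ryzq ewm uxrw getqg dha whm dqp zgv wvee mili
Hunk 2: at line 2 remove [uxrw,getqg,dha] add [pprmv] -> 8 lines: ryzq ewm pprmv whm dqp zgv wvee mili
Hunk 3: at line 2 remove [whm,dqp] add [eujzg] -> 7 lines: ryzq ewm pprmv eujzg zgv wvee mili
Hunk 4: at line 1 remove [pprmv,eujzg,zgv] add [agfaw,spuaj,bjua] -> 7 lines: ryzq ewm agfaw spuaj bjua wvee mili
Hunk 5: at line 2 remove [spuaj] add [ynfeu,mjb,vur] -> 9 lines: ryzq ewm agfaw ynfeu mjb vur bjua wvee mili
Hunk 6: at line 3 remove [mjb,vur,bjua] add [jrm,lqwl] -> 8 lines: ryzq ewm agfaw ynfeu jrm lqwl wvee mili
Hunk 7: at line 1 remove [agfaw] add [hvv,mzpm] -> 9 lines: ryzq ewm hvv mzpm ynfeu jrm lqwl wvee mili

Answer: ryzq
ewm
hvv
mzpm
ynfeu
jrm
lqwl
wvee
mili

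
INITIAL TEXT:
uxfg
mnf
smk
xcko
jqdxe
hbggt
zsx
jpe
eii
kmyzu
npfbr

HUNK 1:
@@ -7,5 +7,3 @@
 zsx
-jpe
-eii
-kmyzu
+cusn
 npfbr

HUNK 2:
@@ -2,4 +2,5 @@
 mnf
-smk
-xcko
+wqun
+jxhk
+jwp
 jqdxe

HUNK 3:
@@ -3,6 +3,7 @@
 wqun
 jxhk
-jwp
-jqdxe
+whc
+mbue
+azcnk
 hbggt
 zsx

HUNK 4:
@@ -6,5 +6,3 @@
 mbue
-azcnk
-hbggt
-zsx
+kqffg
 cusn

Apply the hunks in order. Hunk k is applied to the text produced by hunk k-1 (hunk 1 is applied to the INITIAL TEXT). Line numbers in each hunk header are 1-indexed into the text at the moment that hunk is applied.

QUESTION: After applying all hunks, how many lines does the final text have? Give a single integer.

Answer: 9

Derivation:
Hunk 1: at line 7 remove [jpe,eii,kmyzu] add [cusn] -> 9 lines: uxfg mnf smk xcko jqdxe hbggt zsx cusn npfbr
Hunk 2: at line 2 remove [smk,xcko] add [wqun,jxhk,jwp] -> 10 lines: uxfg mnf wqun jxhk jwp jqdxe hbggt zsx cusn npfbr
Hunk 3: at line 3 remove [jwp,jqdxe] add [whc,mbue,azcnk] -> 11 lines: uxfg mnf wqun jxhk whc mbue azcnk hbggt zsx cusn npfbr
Hunk 4: at line 6 remove [azcnk,hbggt,zsx] add [kqffg] -> 9 lines: uxfg mnf wqun jxhk whc mbue kqffg cusn npfbr
Final line count: 9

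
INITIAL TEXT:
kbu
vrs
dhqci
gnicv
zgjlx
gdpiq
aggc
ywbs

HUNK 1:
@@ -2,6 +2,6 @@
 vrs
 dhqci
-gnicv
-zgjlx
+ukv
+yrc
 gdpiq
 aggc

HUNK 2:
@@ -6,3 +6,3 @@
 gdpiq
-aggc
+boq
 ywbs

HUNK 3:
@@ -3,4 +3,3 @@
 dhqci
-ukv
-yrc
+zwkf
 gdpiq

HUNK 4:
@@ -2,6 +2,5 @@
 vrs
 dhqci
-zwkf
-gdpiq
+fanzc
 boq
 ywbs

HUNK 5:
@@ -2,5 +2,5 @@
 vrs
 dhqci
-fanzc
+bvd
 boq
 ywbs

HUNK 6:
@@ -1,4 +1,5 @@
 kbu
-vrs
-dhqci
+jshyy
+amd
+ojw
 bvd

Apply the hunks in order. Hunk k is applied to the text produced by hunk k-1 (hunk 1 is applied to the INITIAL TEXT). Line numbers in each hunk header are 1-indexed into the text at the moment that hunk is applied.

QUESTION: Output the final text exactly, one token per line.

Answer: kbu
jshyy
amd
ojw
bvd
boq
ywbs

Derivation:
Hunk 1: at line 2 remove [gnicv,zgjlx] add [ukv,yrc] -> 8 lines: kbu vrs dhqci ukv yrc gdpiq aggc ywbs
Hunk 2: at line 6 remove [aggc] add [boq] -> 8 lines: kbu vrs dhqci ukv yrc gdpiq boq ywbs
Hunk 3: at line 3 remove [ukv,yrc] add [zwkf] -> 7 lines: kbu vrs dhqci zwkf gdpiq boq ywbs
Hunk 4: at line 2 remove [zwkf,gdpiq] add [fanzc] -> 6 lines: kbu vrs dhqci fanzc boq ywbs
Hunk 5: at line 2 remove [fanzc] add [bvd] -> 6 lines: kbu vrs dhqci bvd boq ywbs
Hunk 6: at line 1 remove [vrs,dhqci] add [jshyy,amd,ojw] -> 7 lines: kbu jshyy amd ojw bvd boq ywbs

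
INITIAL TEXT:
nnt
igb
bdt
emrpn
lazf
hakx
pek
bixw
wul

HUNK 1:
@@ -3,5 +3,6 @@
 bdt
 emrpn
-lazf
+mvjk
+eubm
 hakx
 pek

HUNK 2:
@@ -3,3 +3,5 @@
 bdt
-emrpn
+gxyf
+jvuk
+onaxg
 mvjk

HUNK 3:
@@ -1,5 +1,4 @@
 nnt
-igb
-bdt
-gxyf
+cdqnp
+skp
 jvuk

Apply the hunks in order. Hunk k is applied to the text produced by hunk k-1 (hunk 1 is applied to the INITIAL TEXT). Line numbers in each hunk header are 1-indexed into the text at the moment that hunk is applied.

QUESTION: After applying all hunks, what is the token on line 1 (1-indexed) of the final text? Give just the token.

Answer: nnt

Derivation:
Hunk 1: at line 3 remove [lazf] add [mvjk,eubm] -> 10 lines: nnt igb bdt emrpn mvjk eubm hakx pek bixw wul
Hunk 2: at line 3 remove [emrpn] add [gxyf,jvuk,onaxg] -> 12 lines: nnt igb bdt gxyf jvuk onaxg mvjk eubm hakx pek bixw wul
Hunk 3: at line 1 remove [igb,bdt,gxyf] add [cdqnp,skp] -> 11 lines: nnt cdqnp skp jvuk onaxg mvjk eubm hakx pek bixw wul
Final line 1: nnt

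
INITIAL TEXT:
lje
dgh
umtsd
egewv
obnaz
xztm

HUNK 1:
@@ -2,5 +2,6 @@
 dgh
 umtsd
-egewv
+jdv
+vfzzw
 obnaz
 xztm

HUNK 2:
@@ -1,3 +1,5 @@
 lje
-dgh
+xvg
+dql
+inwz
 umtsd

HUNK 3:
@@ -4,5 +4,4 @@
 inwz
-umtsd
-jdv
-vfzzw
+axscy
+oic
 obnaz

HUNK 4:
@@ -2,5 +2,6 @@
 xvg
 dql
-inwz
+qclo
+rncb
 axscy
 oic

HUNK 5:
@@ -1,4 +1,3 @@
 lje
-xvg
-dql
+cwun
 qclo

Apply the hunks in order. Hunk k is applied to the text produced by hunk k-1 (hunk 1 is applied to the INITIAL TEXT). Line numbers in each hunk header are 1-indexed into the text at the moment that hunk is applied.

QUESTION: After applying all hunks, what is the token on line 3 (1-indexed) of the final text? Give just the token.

Hunk 1: at line 2 remove [egewv] add [jdv,vfzzw] -> 7 lines: lje dgh umtsd jdv vfzzw obnaz xztm
Hunk 2: at line 1 remove [dgh] add [xvg,dql,inwz] -> 9 lines: lje xvg dql inwz umtsd jdv vfzzw obnaz xztm
Hunk 3: at line 4 remove [umtsd,jdv,vfzzw] add [axscy,oic] -> 8 lines: lje xvg dql inwz axscy oic obnaz xztm
Hunk 4: at line 2 remove [inwz] add [qclo,rncb] -> 9 lines: lje xvg dql qclo rncb axscy oic obnaz xztm
Hunk 5: at line 1 remove [xvg,dql] add [cwun] -> 8 lines: lje cwun qclo rncb axscy oic obnaz xztm
Final line 3: qclo

Answer: qclo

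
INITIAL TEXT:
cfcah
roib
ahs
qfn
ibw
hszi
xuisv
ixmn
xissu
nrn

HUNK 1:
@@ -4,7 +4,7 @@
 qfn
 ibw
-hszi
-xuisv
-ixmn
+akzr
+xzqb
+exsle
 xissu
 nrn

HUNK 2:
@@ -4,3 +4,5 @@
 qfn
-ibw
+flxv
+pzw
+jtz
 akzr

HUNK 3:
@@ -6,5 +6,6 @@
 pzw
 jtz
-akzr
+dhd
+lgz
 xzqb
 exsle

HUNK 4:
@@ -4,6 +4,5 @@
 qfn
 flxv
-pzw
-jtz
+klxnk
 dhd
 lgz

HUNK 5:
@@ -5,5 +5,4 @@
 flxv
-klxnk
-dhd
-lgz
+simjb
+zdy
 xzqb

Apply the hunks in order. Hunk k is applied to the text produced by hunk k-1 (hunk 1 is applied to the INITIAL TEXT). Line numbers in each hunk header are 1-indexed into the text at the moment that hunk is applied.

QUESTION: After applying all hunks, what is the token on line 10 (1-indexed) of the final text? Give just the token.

Hunk 1: at line 4 remove [hszi,xuisv,ixmn] add [akzr,xzqb,exsle] -> 10 lines: cfcah roib ahs qfn ibw akzr xzqb exsle xissu nrn
Hunk 2: at line 4 remove [ibw] add [flxv,pzw,jtz] -> 12 lines: cfcah roib ahs qfn flxv pzw jtz akzr xzqb exsle xissu nrn
Hunk 3: at line 6 remove [akzr] add [dhd,lgz] -> 13 lines: cfcah roib ahs qfn flxv pzw jtz dhd lgz xzqb exsle xissu nrn
Hunk 4: at line 4 remove [pzw,jtz] add [klxnk] -> 12 lines: cfcah roib ahs qfn flxv klxnk dhd lgz xzqb exsle xissu nrn
Hunk 5: at line 5 remove [klxnk,dhd,lgz] add [simjb,zdy] -> 11 lines: cfcah roib ahs qfn flxv simjb zdy xzqb exsle xissu nrn
Final line 10: xissu

Answer: xissu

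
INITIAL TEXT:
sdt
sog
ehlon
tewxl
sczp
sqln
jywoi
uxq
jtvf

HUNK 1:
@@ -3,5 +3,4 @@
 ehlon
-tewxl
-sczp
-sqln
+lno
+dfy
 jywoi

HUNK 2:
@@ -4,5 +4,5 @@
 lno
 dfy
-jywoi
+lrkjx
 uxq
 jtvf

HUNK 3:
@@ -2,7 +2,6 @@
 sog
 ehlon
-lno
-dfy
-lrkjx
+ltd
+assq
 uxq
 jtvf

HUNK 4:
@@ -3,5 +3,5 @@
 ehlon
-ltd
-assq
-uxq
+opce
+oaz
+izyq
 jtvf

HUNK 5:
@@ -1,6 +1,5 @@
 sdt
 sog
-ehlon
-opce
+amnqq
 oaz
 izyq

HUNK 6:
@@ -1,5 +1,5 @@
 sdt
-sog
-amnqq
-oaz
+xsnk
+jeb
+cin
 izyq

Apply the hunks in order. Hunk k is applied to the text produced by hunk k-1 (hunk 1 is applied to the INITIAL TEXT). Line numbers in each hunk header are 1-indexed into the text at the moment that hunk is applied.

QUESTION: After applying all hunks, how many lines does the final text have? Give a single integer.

Answer: 6

Derivation:
Hunk 1: at line 3 remove [tewxl,sczp,sqln] add [lno,dfy] -> 8 lines: sdt sog ehlon lno dfy jywoi uxq jtvf
Hunk 2: at line 4 remove [jywoi] add [lrkjx] -> 8 lines: sdt sog ehlon lno dfy lrkjx uxq jtvf
Hunk 3: at line 2 remove [lno,dfy,lrkjx] add [ltd,assq] -> 7 lines: sdt sog ehlon ltd assq uxq jtvf
Hunk 4: at line 3 remove [ltd,assq,uxq] add [opce,oaz,izyq] -> 7 lines: sdt sog ehlon opce oaz izyq jtvf
Hunk 5: at line 1 remove [ehlon,opce] add [amnqq] -> 6 lines: sdt sog amnqq oaz izyq jtvf
Hunk 6: at line 1 remove [sog,amnqq,oaz] add [xsnk,jeb,cin] -> 6 lines: sdt xsnk jeb cin izyq jtvf
Final line count: 6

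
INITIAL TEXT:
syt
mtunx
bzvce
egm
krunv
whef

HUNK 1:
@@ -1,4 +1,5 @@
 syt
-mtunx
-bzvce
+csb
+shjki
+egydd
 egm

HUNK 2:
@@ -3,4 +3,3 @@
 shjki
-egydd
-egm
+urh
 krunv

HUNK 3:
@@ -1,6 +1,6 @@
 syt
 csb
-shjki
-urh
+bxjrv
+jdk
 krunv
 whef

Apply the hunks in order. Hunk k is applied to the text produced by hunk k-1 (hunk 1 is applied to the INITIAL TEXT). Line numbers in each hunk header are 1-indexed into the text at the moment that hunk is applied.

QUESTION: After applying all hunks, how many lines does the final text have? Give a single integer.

Answer: 6

Derivation:
Hunk 1: at line 1 remove [mtunx,bzvce] add [csb,shjki,egydd] -> 7 lines: syt csb shjki egydd egm krunv whef
Hunk 2: at line 3 remove [egydd,egm] add [urh] -> 6 lines: syt csb shjki urh krunv whef
Hunk 3: at line 1 remove [shjki,urh] add [bxjrv,jdk] -> 6 lines: syt csb bxjrv jdk krunv whef
Final line count: 6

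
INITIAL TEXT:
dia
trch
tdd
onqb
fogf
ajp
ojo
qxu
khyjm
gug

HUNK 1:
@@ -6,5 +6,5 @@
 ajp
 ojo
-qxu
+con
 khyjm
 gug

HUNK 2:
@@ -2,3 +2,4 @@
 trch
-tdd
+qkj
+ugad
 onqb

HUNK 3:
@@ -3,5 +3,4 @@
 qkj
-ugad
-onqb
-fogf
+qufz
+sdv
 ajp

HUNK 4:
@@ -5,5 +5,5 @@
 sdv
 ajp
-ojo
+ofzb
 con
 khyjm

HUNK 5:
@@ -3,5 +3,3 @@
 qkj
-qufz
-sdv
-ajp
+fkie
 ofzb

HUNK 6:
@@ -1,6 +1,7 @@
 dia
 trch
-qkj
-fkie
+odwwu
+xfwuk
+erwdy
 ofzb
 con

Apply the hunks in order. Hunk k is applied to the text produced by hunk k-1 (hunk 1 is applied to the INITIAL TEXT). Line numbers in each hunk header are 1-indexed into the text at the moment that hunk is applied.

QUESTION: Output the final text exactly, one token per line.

Hunk 1: at line 6 remove [qxu] add [con] -> 10 lines: dia trch tdd onqb fogf ajp ojo con khyjm gug
Hunk 2: at line 2 remove [tdd] add [qkj,ugad] -> 11 lines: dia trch qkj ugad onqb fogf ajp ojo con khyjm gug
Hunk 3: at line 3 remove [ugad,onqb,fogf] add [qufz,sdv] -> 10 lines: dia trch qkj qufz sdv ajp ojo con khyjm gug
Hunk 4: at line 5 remove [ojo] add [ofzb] -> 10 lines: dia trch qkj qufz sdv ajp ofzb con khyjm gug
Hunk 5: at line 3 remove [qufz,sdv,ajp] add [fkie] -> 8 lines: dia trch qkj fkie ofzb con khyjm gug
Hunk 6: at line 1 remove [qkj,fkie] add [odwwu,xfwuk,erwdy] -> 9 lines: dia trch odwwu xfwuk erwdy ofzb con khyjm gug

Answer: dia
trch
odwwu
xfwuk
erwdy
ofzb
con
khyjm
gug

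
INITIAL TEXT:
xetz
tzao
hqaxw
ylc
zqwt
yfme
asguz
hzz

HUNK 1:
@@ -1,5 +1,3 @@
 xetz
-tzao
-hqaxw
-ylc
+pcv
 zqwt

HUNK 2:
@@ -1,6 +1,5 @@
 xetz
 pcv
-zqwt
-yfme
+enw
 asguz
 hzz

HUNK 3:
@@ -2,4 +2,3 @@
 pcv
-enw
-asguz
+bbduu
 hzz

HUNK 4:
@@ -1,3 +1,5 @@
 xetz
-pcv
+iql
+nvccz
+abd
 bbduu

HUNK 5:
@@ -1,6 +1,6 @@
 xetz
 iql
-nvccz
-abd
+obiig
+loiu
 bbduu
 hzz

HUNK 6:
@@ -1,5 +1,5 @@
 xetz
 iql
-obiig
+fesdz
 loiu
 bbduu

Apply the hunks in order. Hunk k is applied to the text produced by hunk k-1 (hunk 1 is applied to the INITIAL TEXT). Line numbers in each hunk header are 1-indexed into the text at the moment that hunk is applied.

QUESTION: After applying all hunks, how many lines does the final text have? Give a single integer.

Answer: 6

Derivation:
Hunk 1: at line 1 remove [tzao,hqaxw,ylc] add [pcv] -> 6 lines: xetz pcv zqwt yfme asguz hzz
Hunk 2: at line 1 remove [zqwt,yfme] add [enw] -> 5 lines: xetz pcv enw asguz hzz
Hunk 3: at line 2 remove [enw,asguz] add [bbduu] -> 4 lines: xetz pcv bbduu hzz
Hunk 4: at line 1 remove [pcv] add [iql,nvccz,abd] -> 6 lines: xetz iql nvccz abd bbduu hzz
Hunk 5: at line 1 remove [nvccz,abd] add [obiig,loiu] -> 6 lines: xetz iql obiig loiu bbduu hzz
Hunk 6: at line 1 remove [obiig] add [fesdz] -> 6 lines: xetz iql fesdz loiu bbduu hzz
Final line count: 6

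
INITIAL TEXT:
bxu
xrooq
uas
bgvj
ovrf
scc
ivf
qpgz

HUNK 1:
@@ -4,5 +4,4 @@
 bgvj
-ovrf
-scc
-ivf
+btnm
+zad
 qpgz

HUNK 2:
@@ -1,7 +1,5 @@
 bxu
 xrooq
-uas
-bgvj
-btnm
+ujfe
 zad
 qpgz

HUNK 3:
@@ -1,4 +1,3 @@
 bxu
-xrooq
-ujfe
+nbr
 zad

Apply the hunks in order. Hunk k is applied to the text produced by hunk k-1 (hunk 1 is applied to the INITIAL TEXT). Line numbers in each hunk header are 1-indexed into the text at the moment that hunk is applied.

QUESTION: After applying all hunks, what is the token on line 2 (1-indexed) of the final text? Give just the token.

Answer: nbr

Derivation:
Hunk 1: at line 4 remove [ovrf,scc,ivf] add [btnm,zad] -> 7 lines: bxu xrooq uas bgvj btnm zad qpgz
Hunk 2: at line 1 remove [uas,bgvj,btnm] add [ujfe] -> 5 lines: bxu xrooq ujfe zad qpgz
Hunk 3: at line 1 remove [xrooq,ujfe] add [nbr] -> 4 lines: bxu nbr zad qpgz
Final line 2: nbr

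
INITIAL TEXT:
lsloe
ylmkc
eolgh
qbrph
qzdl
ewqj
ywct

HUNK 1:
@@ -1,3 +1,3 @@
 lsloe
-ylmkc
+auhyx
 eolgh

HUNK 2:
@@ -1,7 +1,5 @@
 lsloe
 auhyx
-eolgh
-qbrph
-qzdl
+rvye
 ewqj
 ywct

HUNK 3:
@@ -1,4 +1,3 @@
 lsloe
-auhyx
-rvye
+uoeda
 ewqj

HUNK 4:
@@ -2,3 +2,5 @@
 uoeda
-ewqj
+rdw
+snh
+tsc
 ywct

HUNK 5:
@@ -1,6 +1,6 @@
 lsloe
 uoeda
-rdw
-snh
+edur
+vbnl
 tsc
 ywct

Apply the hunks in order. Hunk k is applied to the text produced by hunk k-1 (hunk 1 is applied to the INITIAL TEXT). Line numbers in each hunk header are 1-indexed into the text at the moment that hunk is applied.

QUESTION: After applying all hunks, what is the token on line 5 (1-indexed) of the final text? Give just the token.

Hunk 1: at line 1 remove [ylmkc] add [auhyx] -> 7 lines: lsloe auhyx eolgh qbrph qzdl ewqj ywct
Hunk 2: at line 1 remove [eolgh,qbrph,qzdl] add [rvye] -> 5 lines: lsloe auhyx rvye ewqj ywct
Hunk 3: at line 1 remove [auhyx,rvye] add [uoeda] -> 4 lines: lsloe uoeda ewqj ywct
Hunk 4: at line 2 remove [ewqj] add [rdw,snh,tsc] -> 6 lines: lsloe uoeda rdw snh tsc ywct
Hunk 5: at line 1 remove [rdw,snh] add [edur,vbnl] -> 6 lines: lsloe uoeda edur vbnl tsc ywct
Final line 5: tsc

Answer: tsc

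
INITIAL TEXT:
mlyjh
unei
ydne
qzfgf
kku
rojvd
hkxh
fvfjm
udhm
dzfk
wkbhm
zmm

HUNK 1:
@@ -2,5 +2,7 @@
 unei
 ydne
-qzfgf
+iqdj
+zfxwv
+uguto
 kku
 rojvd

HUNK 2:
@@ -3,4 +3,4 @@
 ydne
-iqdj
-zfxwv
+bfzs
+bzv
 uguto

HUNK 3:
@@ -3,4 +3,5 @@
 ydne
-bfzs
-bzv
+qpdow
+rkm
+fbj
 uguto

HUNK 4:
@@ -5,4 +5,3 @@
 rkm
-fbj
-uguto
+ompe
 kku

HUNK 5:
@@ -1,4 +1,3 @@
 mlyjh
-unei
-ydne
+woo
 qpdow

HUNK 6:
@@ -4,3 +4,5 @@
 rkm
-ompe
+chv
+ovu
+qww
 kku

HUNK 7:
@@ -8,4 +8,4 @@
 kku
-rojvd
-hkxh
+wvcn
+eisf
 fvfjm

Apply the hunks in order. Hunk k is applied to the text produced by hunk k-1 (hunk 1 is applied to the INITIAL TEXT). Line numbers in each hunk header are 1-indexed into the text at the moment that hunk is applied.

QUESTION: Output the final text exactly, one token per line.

Hunk 1: at line 2 remove [qzfgf] add [iqdj,zfxwv,uguto] -> 14 lines: mlyjh unei ydne iqdj zfxwv uguto kku rojvd hkxh fvfjm udhm dzfk wkbhm zmm
Hunk 2: at line 3 remove [iqdj,zfxwv] add [bfzs,bzv] -> 14 lines: mlyjh unei ydne bfzs bzv uguto kku rojvd hkxh fvfjm udhm dzfk wkbhm zmm
Hunk 3: at line 3 remove [bfzs,bzv] add [qpdow,rkm,fbj] -> 15 lines: mlyjh unei ydne qpdow rkm fbj uguto kku rojvd hkxh fvfjm udhm dzfk wkbhm zmm
Hunk 4: at line 5 remove [fbj,uguto] add [ompe] -> 14 lines: mlyjh unei ydne qpdow rkm ompe kku rojvd hkxh fvfjm udhm dzfk wkbhm zmm
Hunk 5: at line 1 remove [unei,ydne] add [woo] -> 13 lines: mlyjh woo qpdow rkm ompe kku rojvd hkxh fvfjm udhm dzfk wkbhm zmm
Hunk 6: at line 4 remove [ompe] add [chv,ovu,qww] -> 15 lines: mlyjh woo qpdow rkm chv ovu qww kku rojvd hkxh fvfjm udhm dzfk wkbhm zmm
Hunk 7: at line 8 remove [rojvd,hkxh] add [wvcn,eisf] -> 15 lines: mlyjh woo qpdow rkm chv ovu qww kku wvcn eisf fvfjm udhm dzfk wkbhm zmm

Answer: mlyjh
woo
qpdow
rkm
chv
ovu
qww
kku
wvcn
eisf
fvfjm
udhm
dzfk
wkbhm
zmm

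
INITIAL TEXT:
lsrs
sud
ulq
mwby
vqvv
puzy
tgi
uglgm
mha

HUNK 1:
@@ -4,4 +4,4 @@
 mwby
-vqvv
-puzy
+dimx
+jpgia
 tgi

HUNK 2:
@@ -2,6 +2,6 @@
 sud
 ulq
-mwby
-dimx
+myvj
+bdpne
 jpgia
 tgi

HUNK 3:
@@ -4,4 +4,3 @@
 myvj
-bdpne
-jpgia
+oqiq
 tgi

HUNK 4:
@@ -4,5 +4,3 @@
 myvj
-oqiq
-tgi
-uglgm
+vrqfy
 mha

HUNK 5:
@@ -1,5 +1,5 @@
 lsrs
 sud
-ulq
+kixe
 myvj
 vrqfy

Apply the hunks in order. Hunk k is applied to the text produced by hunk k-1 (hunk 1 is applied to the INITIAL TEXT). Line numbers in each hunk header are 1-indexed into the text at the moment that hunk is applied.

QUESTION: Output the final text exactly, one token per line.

Answer: lsrs
sud
kixe
myvj
vrqfy
mha

Derivation:
Hunk 1: at line 4 remove [vqvv,puzy] add [dimx,jpgia] -> 9 lines: lsrs sud ulq mwby dimx jpgia tgi uglgm mha
Hunk 2: at line 2 remove [mwby,dimx] add [myvj,bdpne] -> 9 lines: lsrs sud ulq myvj bdpne jpgia tgi uglgm mha
Hunk 3: at line 4 remove [bdpne,jpgia] add [oqiq] -> 8 lines: lsrs sud ulq myvj oqiq tgi uglgm mha
Hunk 4: at line 4 remove [oqiq,tgi,uglgm] add [vrqfy] -> 6 lines: lsrs sud ulq myvj vrqfy mha
Hunk 5: at line 1 remove [ulq] add [kixe] -> 6 lines: lsrs sud kixe myvj vrqfy mha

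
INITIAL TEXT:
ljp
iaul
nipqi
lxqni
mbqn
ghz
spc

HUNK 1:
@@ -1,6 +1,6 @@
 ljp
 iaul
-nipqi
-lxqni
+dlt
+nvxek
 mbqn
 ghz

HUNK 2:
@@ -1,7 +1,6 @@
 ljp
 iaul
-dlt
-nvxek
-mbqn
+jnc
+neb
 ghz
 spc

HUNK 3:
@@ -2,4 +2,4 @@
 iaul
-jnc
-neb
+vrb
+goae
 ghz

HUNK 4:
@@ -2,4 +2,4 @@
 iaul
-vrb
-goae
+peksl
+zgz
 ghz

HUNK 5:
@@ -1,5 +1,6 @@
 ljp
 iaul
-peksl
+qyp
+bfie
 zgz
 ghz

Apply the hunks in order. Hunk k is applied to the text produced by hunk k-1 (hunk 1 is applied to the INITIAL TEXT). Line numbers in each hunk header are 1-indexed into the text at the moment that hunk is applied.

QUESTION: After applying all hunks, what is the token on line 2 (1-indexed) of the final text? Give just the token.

Hunk 1: at line 1 remove [nipqi,lxqni] add [dlt,nvxek] -> 7 lines: ljp iaul dlt nvxek mbqn ghz spc
Hunk 2: at line 1 remove [dlt,nvxek,mbqn] add [jnc,neb] -> 6 lines: ljp iaul jnc neb ghz spc
Hunk 3: at line 2 remove [jnc,neb] add [vrb,goae] -> 6 lines: ljp iaul vrb goae ghz spc
Hunk 4: at line 2 remove [vrb,goae] add [peksl,zgz] -> 6 lines: ljp iaul peksl zgz ghz spc
Hunk 5: at line 1 remove [peksl] add [qyp,bfie] -> 7 lines: ljp iaul qyp bfie zgz ghz spc
Final line 2: iaul

Answer: iaul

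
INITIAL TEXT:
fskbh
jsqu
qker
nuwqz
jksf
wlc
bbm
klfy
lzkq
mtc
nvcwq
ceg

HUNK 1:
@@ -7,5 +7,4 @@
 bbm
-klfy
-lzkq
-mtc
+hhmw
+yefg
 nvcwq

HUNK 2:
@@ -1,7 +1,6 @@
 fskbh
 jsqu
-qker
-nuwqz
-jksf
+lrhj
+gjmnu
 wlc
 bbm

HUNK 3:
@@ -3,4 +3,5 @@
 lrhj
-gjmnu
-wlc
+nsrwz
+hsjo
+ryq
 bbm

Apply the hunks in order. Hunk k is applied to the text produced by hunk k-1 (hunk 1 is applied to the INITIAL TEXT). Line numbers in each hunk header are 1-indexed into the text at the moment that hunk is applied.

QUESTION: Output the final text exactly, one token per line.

Hunk 1: at line 7 remove [klfy,lzkq,mtc] add [hhmw,yefg] -> 11 lines: fskbh jsqu qker nuwqz jksf wlc bbm hhmw yefg nvcwq ceg
Hunk 2: at line 1 remove [qker,nuwqz,jksf] add [lrhj,gjmnu] -> 10 lines: fskbh jsqu lrhj gjmnu wlc bbm hhmw yefg nvcwq ceg
Hunk 3: at line 3 remove [gjmnu,wlc] add [nsrwz,hsjo,ryq] -> 11 lines: fskbh jsqu lrhj nsrwz hsjo ryq bbm hhmw yefg nvcwq ceg

Answer: fskbh
jsqu
lrhj
nsrwz
hsjo
ryq
bbm
hhmw
yefg
nvcwq
ceg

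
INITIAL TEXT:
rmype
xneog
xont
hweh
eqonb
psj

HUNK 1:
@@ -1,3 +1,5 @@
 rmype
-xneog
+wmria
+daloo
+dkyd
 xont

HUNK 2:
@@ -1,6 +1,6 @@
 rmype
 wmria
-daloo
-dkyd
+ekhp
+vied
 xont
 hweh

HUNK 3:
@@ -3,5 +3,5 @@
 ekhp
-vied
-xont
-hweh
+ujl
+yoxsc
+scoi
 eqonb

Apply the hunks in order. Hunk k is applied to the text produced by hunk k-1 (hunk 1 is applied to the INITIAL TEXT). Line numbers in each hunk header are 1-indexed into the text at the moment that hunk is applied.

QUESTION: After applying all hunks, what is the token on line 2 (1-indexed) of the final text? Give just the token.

Answer: wmria

Derivation:
Hunk 1: at line 1 remove [xneog] add [wmria,daloo,dkyd] -> 8 lines: rmype wmria daloo dkyd xont hweh eqonb psj
Hunk 2: at line 1 remove [daloo,dkyd] add [ekhp,vied] -> 8 lines: rmype wmria ekhp vied xont hweh eqonb psj
Hunk 3: at line 3 remove [vied,xont,hweh] add [ujl,yoxsc,scoi] -> 8 lines: rmype wmria ekhp ujl yoxsc scoi eqonb psj
Final line 2: wmria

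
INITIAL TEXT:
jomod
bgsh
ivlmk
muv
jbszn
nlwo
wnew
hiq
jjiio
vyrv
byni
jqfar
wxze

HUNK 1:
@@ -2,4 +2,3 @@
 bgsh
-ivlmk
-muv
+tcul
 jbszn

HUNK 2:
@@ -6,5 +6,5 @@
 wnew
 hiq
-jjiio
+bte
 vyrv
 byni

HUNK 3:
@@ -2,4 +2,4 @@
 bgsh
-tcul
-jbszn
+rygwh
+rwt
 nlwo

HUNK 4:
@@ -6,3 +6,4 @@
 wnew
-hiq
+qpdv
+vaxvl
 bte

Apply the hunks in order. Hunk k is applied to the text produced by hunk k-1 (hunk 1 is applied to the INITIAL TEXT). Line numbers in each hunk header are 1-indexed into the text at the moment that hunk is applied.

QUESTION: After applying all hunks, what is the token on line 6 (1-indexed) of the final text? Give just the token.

Answer: wnew

Derivation:
Hunk 1: at line 2 remove [ivlmk,muv] add [tcul] -> 12 lines: jomod bgsh tcul jbszn nlwo wnew hiq jjiio vyrv byni jqfar wxze
Hunk 2: at line 6 remove [jjiio] add [bte] -> 12 lines: jomod bgsh tcul jbszn nlwo wnew hiq bte vyrv byni jqfar wxze
Hunk 3: at line 2 remove [tcul,jbszn] add [rygwh,rwt] -> 12 lines: jomod bgsh rygwh rwt nlwo wnew hiq bte vyrv byni jqfar wxze
Hunk 4: at line 6 remove [hiq] add [qpdv,vaxvl] -> 13 lines: jomod bgsh rygwh rwt nlwo wnew qpdv vaxvl bte vyrv byni jqfar wxze
Final line 6: wnew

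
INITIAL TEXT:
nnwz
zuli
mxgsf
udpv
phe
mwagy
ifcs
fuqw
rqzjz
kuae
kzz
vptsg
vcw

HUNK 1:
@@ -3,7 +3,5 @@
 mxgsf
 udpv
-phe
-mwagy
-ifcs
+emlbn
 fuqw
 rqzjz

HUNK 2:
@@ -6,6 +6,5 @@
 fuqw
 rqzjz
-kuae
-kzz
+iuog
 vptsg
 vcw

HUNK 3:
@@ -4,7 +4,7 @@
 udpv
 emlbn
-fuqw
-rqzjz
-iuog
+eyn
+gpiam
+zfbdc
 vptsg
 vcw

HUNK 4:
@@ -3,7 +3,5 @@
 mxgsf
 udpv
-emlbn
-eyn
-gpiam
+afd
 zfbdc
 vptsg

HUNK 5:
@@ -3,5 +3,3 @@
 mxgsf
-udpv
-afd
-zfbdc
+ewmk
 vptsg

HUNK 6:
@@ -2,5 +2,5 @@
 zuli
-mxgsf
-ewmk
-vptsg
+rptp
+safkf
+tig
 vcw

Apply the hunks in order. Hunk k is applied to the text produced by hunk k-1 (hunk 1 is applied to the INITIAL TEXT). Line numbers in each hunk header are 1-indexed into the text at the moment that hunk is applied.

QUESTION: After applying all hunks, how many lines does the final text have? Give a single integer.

Hunk 1: at line 3 remove [phe,mwagy,ifcs] add [emlbn] -> 11 lines: nnwz zuli mxgsf udpv emlbn fuqw rqzjz kuae kzz vptsg vcw
Hunk 2: at line 6 remove [kuae,kzz] add [iuog] -> 10 lines: nnwz zuli mxgsf udpv emlbn fuqw rqzjz iuog vptsg vcw
Hunk 3: at line 4 remove [fuqw,rqzjz,iuog] add [eyn,gpiam,zfbdc] -> 10 lines: nnwz zuli mxgsf udpv emlbn eyn gpiam zfbdc vptsg vcw
Hunk 4: at line 3 remove [emlbn,eyn,gpiam] add [afd] -> 8 lines: nnwz zuli mxgsf udpv afd zfbdc vptsg vcw
Hunk 5: at line 3 remove [udpv,afd,zfbdc] add [ewmk] -> 6 lines: nnwz zuli mxgsf ewmk vptsg vcw
Hunk 6: at line 2 remove [mxgsf,ewmk,vptsg] add [rptp,safkf,tig] -> 6 lines: nnwz zuli rptp safkf tig vcw
Final line count: 6

Answer: 6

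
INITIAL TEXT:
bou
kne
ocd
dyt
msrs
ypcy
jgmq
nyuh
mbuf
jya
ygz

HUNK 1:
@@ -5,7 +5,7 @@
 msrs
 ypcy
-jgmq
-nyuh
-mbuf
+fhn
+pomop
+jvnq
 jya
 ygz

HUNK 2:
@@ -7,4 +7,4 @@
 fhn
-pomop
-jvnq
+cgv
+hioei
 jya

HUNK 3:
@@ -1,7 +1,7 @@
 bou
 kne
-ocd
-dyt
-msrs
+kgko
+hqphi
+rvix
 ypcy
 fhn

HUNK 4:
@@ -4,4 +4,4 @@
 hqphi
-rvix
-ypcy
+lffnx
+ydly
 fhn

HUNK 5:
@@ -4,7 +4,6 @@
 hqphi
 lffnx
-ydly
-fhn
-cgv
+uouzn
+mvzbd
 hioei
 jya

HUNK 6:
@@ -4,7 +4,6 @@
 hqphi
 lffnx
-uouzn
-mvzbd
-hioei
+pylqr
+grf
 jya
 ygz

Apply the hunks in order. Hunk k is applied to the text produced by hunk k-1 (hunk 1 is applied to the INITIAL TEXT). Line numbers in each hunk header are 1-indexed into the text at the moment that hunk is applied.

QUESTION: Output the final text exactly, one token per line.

Hunk 1: at line 5 remove [jgmq,nyuh,mbuf] add [fhn,pomop,jvnq] -> 11 lines: bou kne ocd dyt msrs ypcy fhn pomop jvnq jya ygz
Hunk 2: at line 7 remove [pomop,jvnq] add [cgv,hioei] -> 11 lines: bou kne ocd dyt msrs ypcy fhn cgv hioei jya ygz
Hunk 3: at line 1 remove [ocd,dyt,msrs] add [kgko,hqphi,rvix] -> 11 lines: bou kne kgko hqphi rvix ypcy fhn cgv hioei jya ygz
Hunk 4: at line 4 remove [rvix,ypcy] add [lffnx,ydly] -> 11 lines: bou kne kgko hqphi lffnx ydly fhn cgv hioei jya ygz
Hunk 5: at line 4 remove [ydly,fhn,cgv] add [uouzn,mvzbd] -> 10 lines: bou kne kgko hqphi lffnx uouzn mvzbd hioei jya ygz
Hunk 6: at line 4 remove [uouzn,mvzbd,hioei] add [pylqr,grf] -> 9 lines: bou kne kgko hqphi lffnx pylqr grf jya ygz

Answer: bou
kne
kgko
hqphi
lffnx
pylqr
grf
jya
ygz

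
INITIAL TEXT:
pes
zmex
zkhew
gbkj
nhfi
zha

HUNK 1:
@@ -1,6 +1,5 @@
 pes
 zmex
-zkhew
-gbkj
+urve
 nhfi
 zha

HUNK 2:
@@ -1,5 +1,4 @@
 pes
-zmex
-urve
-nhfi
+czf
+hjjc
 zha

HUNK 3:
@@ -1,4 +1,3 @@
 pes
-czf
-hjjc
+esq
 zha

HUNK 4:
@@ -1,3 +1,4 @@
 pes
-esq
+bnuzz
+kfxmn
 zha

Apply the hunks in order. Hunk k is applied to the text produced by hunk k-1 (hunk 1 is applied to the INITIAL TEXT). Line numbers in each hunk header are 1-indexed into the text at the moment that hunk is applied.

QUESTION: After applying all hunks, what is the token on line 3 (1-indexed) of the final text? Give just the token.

Answer: kfxmn

Derivation:
Hunk 1: at line 1 remove [zkhew,gbkj] add [urve] -> 5 lines: pes zmex urve nhfi zha
Hunk 2: at line 1 remove [zmex,urve,nhfi] add [czf,hjjc] -> 4 lines: pes czf hjjc zha
Hunk 3: at line 1 remove [czf,hjjc] add [esq] -> 3 lines: pes esq zha
Hunk 4: at line 1 remove [esq] add [bnuzz,kfxmn] -> 4 lines: pes bnuzz kfxmn zha
Final line 3: kfxmn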